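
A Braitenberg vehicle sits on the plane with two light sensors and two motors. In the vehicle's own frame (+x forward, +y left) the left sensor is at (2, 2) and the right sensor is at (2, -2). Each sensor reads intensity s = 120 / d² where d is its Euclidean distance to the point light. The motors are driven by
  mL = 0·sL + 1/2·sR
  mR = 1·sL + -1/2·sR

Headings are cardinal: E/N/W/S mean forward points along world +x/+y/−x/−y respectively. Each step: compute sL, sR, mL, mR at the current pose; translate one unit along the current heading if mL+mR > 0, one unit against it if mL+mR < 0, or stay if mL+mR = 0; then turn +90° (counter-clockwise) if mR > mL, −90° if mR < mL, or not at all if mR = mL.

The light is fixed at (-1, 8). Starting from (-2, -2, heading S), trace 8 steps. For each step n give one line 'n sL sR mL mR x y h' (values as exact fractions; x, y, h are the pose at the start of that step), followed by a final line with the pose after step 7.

n=0: pose=(-2,-2,S); sL=24/29, sR=40/51; mL=20/51, mR=644/1479; mL+mR=24/29 → advance +1; mR−mL=64/1479 → turn +1·90°
n=1: pose=(-2,-3,E); sL=60/41, sR=12/17; mL=6/17, mR=774/697; mL+mR=60/41 → advance +1; mR−mL=528/697 → turn +1·90°
n=2: pose=(-1,-3,N); sL=24/17, sR=24/17; mL=12/17, mR=12/17; mL+mR=24/17 → advance +1; mR−mL=0 → turn +0·90°
n=3: pose=(-1,-2,N); sL=30/17, sR=30/17; mL=15/17, mR=15/17; mL+mR=30/17 → advance +1; mR−mL=0 → turn +0·90°
n=4: pose=(-1,-1,N); sL=120/53, sR=120/53; mL=60/53, mR=60/53; mL+mR=120/53 → advance +1; mR−mL=0 → turn +0·90°
n=5: pose=(-1,0,N); sL=3, sR=3; mL=3/2, mR=3/2; mL+mR=3 → advance +1; mR−mL=0 → turn +0·90°
n=6: pose=(-1,1,N); sL=120/29, sR=120/29; mL=60/29, mR=60/29; mL+mR=120/29 → advance +1; mR−mL=0 → turn +0·90°
n=7: pose=(-1,2,N); sL=6, sR=6; mL=3, mR=3; mL+mR=6 → advance +1; mR−mL=0 → turn +0·90°

0 24/29 40/51 20/51 644/1479 -2 -2 S
1 60/41 12/17 6/17 774/697 -2 -3 E
2 24/17 24/17 12/17 12/17 -1 -3 N
3 30/17 30/17 15/17 15/17 -1 -2 N
4 120/53 120/53 60/53 60/53 -1 -1 N
5 3 3 3/2 3/2 -1 0 N
6 120/29 120/29 60/29 60/29 -1 1 N
7 6 6 3 3 -1 2 N
final -1 3 N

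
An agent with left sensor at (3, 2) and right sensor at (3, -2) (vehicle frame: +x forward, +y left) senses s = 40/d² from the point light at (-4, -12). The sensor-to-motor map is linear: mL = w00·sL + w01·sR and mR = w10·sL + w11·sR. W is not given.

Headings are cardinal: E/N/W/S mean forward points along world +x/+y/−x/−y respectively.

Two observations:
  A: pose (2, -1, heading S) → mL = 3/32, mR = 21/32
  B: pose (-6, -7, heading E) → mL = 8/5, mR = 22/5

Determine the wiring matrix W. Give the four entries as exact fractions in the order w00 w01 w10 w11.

obs A: pose=(2,-1,S) → sL=5/16, sR=1/2, mL=3/32, mR=21/32
obs B: pose=(-6,-7,E) → sL=4/5, sR=4, mL=8/5, mR=22/5
sensor matrix S = [[5/16, 1/2], [4/5, 4]]; det S = 17/20
solve [mL_A; mL_B] = S·[w00; w01] and [mR_A; mR_B] = S·[w10; w11]:
  w00 = -1/2, w01 = 1/2, w10 = 1/2, w11 = 1

-1/2 1/2 1/2 1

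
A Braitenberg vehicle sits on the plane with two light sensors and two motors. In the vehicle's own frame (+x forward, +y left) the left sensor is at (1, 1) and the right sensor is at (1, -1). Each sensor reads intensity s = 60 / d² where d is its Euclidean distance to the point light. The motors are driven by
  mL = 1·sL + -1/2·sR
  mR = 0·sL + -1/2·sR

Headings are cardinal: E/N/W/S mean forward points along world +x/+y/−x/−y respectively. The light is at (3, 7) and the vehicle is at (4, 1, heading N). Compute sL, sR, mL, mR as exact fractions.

left sensor world pos  = (3, 2); dL² = 25
right sensor world pos = (5, 2); dR² = 29
sL = 60/25 = 12/5
sR = 60/29 = 60/29
mL = 1·sL + -1/2·sR = 198/145
mR = 0·sL + -1/2·sR = -30/29

12/5 60/29 198/145 -30/29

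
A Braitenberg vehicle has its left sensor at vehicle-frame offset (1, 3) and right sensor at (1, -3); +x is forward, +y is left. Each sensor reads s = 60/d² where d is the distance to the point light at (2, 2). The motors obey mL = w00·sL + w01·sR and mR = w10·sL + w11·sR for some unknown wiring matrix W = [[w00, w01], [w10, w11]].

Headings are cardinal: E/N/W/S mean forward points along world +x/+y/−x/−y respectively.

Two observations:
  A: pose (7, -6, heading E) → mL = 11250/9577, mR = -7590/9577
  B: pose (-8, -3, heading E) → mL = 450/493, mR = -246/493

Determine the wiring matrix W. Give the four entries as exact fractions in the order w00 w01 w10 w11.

1 1/2 -1 1/2

obs A: pose=(7,-6,E) → sL=60/61, sR=60/157, mL=11250/9577, mR=-7590/9577
obs B: pose=(-8,-3,E) → sL=12/17, sR=12/29, mL=450/493, mR=-246/493
sensor matrix S = [[60/61, 60/157], [12/17, 12/29]]; det S = 648000/4721461
solve [mL_A; mL_B] = S·[w00; w01] and [mR_A; mR_B] = S·[w10; w11]:
  w00 = 1, w01 = 1/2, w10 = -1, w11 = 1/2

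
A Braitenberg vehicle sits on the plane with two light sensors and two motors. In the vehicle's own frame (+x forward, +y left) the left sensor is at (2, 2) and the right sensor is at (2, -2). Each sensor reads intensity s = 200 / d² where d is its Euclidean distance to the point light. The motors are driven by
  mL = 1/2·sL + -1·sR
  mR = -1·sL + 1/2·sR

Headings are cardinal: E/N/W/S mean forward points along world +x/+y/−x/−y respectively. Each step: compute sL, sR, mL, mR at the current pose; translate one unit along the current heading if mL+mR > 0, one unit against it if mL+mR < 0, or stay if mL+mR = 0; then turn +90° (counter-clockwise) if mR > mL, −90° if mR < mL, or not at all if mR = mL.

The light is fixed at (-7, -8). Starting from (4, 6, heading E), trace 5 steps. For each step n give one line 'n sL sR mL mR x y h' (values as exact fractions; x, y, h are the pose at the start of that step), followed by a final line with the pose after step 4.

n=0: pose=(4,6,E); sL=8/17, sR=200/313; mL=-2148/5321, mR=-804/5321; mL+mR=-2952/5321 → advance -1; mR−mL=1344/5321 → turn +1·90°
n=1: pose=(3,6,N); sL=5/8, sR=1/2; mL=-3/16, mR=-3/8; mL+mR=-9/16 → advance -1; mR−mL=-3/16 → turn -1·90°
n=2: pose=(3,5,E); sL=200/369, sR=40/53; mL=-9460/19557, mR=-3220/19557; mL+mR=-12680/19557 → advance -1; mR−mL=2080/6519 → turn +1·90°
n=3: pose=(2,5,N); sL=100/137, sR=100/173; mL=-5050/23701, mR=-10450/23701; mL+mR=-15500/23701 → advance -1; mR−mL=-5400/23701 → turn -1·90°
n=4: pose=(2,4,E); sL=200/317, sR=200/221; mL=-41300/70057, mR=-12500/70057; mL+mR=-53800/70057 → advance -1; mR−mL=28800/70057 → turn +1·90°

0 8/17 200/313 -2148/5321 -804/5321 4 6 E
1 5/8 1/2 -3/16 -3/8 3 6 N
2 200/369 40/53 -9460/19557 -3220/19557 3 5 E
3 100/137 100/173 -5050/23701 -10450/23701 2 5 N
4 200/317 200/221 -41300/70057 -12500/70057 2 4 E
final 1 4 N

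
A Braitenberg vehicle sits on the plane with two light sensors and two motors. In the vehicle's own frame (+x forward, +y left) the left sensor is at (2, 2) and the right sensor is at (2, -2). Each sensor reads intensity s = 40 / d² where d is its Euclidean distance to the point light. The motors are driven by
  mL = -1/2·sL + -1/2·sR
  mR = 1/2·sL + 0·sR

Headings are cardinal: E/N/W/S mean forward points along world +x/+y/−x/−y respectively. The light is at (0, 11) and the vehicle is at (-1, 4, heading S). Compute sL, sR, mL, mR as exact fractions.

20/41 4/9 -172/369 10/41

left sensor world pos  = (1, 2); dL² = 82
right sensor world pos = (-3, 2); dR² = 90
sL = 40/82 = 20/41
sR = 40/90 = 4/9
mL = -1/2·sL + -1/2·sR = -172/369
mR = 1/2·sL + 0·sR = 10/41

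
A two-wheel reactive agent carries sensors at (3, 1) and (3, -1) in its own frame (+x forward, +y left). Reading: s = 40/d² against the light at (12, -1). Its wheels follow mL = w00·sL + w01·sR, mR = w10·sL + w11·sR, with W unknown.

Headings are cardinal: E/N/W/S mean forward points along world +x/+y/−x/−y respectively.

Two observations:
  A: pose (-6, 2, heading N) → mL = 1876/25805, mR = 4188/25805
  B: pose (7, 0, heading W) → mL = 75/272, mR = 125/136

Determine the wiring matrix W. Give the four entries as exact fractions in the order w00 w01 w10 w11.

obs A: pose=(-6,2,N) → sL=40/397, sR=8/65, mL=1876/25805, mR=4188/25805
obs B: pose=(7,0,W) → sL=5/8, sR=10/17, mL=75/272, mR=125/136
sensor matrix S = [[40/397, 8/65], [5/8, 10/17]]; det S = -1549/87737
solve [mL_A; mL_B] = S·[w00; w01] and [mR_A; mR_B] = S·[w10; w11]:
  w00 = -1/2, w01 = 1, w10 = 1, w11 = 1/2

-1/2 1 1 1/2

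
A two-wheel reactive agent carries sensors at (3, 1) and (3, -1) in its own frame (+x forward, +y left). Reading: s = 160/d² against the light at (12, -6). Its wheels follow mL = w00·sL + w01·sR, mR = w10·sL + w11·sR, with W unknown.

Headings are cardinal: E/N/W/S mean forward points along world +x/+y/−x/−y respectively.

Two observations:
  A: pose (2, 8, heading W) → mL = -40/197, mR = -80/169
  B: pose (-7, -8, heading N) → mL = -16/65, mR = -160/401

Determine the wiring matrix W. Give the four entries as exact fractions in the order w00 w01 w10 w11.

0 -1/2 -1 0

obs A: pose=(2,8,W) → sL=80/169, sR=80/197, mL=-40/197, mR=-80/169
obs B: pose=(-7,-8,N) → sL=160/401, sR=32/65, mL=-16/65, mR=-160/401
sensor matrix S = [[80/169, 80/197], [160/401, 32/65]]; det S = 12324864/173556409
solve [mL_A; mL_B] = S·[w00; w01] and [mR_A; mR_B] = S·[w10; w11]:
  w00 = 0, w01 = -1/2, w10 = -1, w11 = 0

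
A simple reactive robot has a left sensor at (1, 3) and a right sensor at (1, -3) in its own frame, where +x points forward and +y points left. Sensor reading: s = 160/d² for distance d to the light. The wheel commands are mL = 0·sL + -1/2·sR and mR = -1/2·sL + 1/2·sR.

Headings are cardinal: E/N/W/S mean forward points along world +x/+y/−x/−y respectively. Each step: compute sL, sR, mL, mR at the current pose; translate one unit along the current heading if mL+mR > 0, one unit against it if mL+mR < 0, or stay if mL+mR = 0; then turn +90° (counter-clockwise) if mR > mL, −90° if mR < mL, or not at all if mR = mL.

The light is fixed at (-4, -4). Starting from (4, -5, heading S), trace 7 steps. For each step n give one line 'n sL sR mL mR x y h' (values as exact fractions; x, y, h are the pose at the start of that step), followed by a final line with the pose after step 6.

0 32/25 160/29 -80/29 1536/725 4 -5 S
1 16/9 16/9 -8/9 0 4 -4 E
2 160/17 160/101 -80/101 -6720/1717 3 -4 N
3 40/17 2 -1 -3/17 3 -5 E
4 160/9 160/81 -80/81 -640/81 2 -5 N
5 16/5 80/37 -40/37 -96/185 2 -6 E
6 32 32/13 -16/13 -192/13 1 -6 N
final 1 -7 E

n=0: pose=(4,-5,S); sL=32/25, sR=160/29; mL=-80/29, mR=1536/725; mL+mR=-16/25 → advance -1; mR−mL=3536/725 → turn +1·90°
n=1: pose=(4,-4,E); sL=16/9, sR=16/9; mL=-8/9, mR=0; mL+mR=-8/9 → advance -1; mR−mL=8/9 → turn +1·90°
n=2: pose=(3,-4,N); sL=160/17, sR=160/101; mL=-80/101, mR=-6720/1717; mL+mR=-80/17 → advance -1; mR−mL=-5360/1717 → turn -1·90°
n=3: pose=(3,-5,E); sL=40/17, sR=2; mL=-1, mR=-3/17; mL+mR=-20/17 → advance -1; mR−mL=14/17 → turn +1·90°
n=4: pose=(2,-5,N); sL=160/9, sR=160/81; mL=-80/81, mR=-640/81; mL+mR=-80/9 → advance -1; mR−mL=-560/81 → turn -1·90°
n=5: pose=(2,-6,E); sL=16/5, sR=80/37; mL=-40/37, mR=-96/185; mL+mR=-8/5 → advance -1; mR−mL=104/185 → turn +1·90°
n=6: pose=(1,-6,N); sL=32, sR=32/13; mL=-16/13, mR=-192/13; mL+mR=-16 → advance -1; mR−mL=-176/13 → turn -1·90°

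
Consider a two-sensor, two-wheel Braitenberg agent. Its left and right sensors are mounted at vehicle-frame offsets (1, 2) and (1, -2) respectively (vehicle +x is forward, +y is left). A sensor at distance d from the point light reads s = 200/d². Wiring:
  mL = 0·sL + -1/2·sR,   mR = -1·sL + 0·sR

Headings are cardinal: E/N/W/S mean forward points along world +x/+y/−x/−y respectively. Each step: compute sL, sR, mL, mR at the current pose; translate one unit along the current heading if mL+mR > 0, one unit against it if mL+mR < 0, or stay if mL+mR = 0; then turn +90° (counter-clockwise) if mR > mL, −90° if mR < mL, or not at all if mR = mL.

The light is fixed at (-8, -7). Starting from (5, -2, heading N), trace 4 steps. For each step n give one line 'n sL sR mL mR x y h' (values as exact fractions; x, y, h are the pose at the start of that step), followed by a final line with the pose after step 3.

n=0: pose=(5,-2,N); sL=200/157, sR=200/261; mL=-100/261, mR=-200/157; mL+mR=-67900/40977 → advance -1; mR−mL=-36500/40977 → turn -1·90°
n=1: pose=(5,-3,E); sL=25/29, sR=1; mL=-1/2, mR=-25/29; mL+mR=-79/58 → advance -1; mR−mL=-21/58 → turn -1·90°
n=2: pose=(4,-3,S); sL=40/41, sR=200/109; mL=-100/109, mR=-40/41; mL+mR=-8460/4469 → advance -1; mR−mL=-260/4469 → turn -1·90°
n=3: pose=(4,-2,W); sL=20/13, sR=20/17; mL=-10/17, mR=-20/13; mL+mR=-470/221 → advance -1; mR−mL=-210/221 → turn -1·90°

0 200/157 200/261 -100/261 -200/157 5 -2 N
1 25/29 1 -1/2 -25/29 5 -3 E
2 40/41 200/109 -100/109 -40/41 4 -3 S
3 20/13 20/17 -10/17 -20/13 4 -2 W
final 5 -2 N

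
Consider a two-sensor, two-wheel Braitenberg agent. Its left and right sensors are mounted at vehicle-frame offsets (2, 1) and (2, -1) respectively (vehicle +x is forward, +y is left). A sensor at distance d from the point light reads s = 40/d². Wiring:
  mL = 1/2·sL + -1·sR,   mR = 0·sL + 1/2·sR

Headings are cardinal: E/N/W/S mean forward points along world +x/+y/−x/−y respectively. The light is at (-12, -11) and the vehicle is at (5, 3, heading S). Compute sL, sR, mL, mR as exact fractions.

10/117 1/10 -67/1170 1/20

left sensor world pos  = (6, 1); dL² = 468
right sensor world pos = (4, 1); dR² = 400
sL = 40/468 = 10/117
sR = 40/400 = 1/10
mL = 1/2·sL + -1·sR = -67/1170
mR = 0·sL + 1/2·sR = 1/20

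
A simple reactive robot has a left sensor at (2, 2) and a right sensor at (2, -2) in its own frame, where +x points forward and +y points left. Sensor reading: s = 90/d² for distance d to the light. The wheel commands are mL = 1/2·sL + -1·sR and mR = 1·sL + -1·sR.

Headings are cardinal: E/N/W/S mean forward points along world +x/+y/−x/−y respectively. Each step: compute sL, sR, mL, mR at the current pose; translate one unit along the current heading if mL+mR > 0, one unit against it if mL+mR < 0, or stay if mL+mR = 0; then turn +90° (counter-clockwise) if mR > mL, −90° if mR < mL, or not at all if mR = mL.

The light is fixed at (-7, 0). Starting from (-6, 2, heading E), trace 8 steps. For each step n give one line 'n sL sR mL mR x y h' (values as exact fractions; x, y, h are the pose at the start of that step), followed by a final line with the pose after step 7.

n=0: pose=(-6,2,E); sL=18/5, sR=10; mL=-41/5, mR=-32/5; mL+mR=-73/5 → advance -1; mR−mL=9/5 → turn +1·90°
n=1: pose=(-7,2,N); sL=9/2, sR=9/2; mL=-9/4, mR=0; mL+mR=-9/4 → advance -1; mR−mL=9/4 → turn +1·90°
n=2: pose=(-7,1,W); sL=18, sR=90/13; mL=27/13, mR=144/13; mL+mR=171/13 → advance +1; mR−mL=9 → turn +1·90°
n=3: pose=(-8,1,S); sL=45, sR=9; mL=27/2, mR=36; mL+mR=99/2 → advance +1; mR−mL=45/2 → turn +1·90°
n=4: pose=(-8,0,E); sL=18, sR=18; mL=-9, mR=0; mL+mR=-9 → advance -1; mR−mL=9 → turn +1·90°
n=5: pose=(-9,0,N); sL=9/2, sR=45/2; mL=-81/4, mR=-18; mL+mR=-153/4 → advance -1; mR−mL=9/4 → turn +1·90°
n=6: pose=(-9,-1,W); sL=18/5, sR=90/17; mL=-297/85, mR=-144/85; mL+mR=-441/85 → advance -1; mR−mL=9/5 → turn +1·90°
n=7: pose=(-8,-1,S); sL=9, sR=5; mL=-1/2, mR=4; mL+mR=7/2 → advance +1; mR−mL=9/2 → turn +1·90°

0 18/5 10 -41/5 -32/5 -6 2 E
1 9/2 9/2 -9/4 0 -7 2 N
2 18 90/13 27/13 144/13 -7 1 W
3 45 9 27/2 36 -8 1 S
4 18 18 -9 0 -8 0 E
5 9/2 45/2 -81/4 -18 -9 0 N
6 18/5 90/17 -297/85 -144/85 -9 -1 W
7 9 5 -1/2 4 -8 -1 S
final -8 -2 E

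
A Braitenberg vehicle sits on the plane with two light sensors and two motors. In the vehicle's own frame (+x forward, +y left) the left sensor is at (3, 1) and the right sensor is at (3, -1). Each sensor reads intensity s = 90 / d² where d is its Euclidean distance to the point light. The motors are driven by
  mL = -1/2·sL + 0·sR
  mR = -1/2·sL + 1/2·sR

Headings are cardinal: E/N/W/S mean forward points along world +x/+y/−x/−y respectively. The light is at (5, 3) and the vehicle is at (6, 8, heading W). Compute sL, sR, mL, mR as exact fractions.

left sensor world pos  = (3, 7); dL² = 20
right sensor world pos = (3, 9); dR² = 40
sL = 90/20 = 9/2
sR = 90/40 = 9/4
mL = -1/2·sL + 0·sR = -9/4
mR = -1/2·sL + 1/2·sR = -9/8

9/2 9/4 -9/4 -9/8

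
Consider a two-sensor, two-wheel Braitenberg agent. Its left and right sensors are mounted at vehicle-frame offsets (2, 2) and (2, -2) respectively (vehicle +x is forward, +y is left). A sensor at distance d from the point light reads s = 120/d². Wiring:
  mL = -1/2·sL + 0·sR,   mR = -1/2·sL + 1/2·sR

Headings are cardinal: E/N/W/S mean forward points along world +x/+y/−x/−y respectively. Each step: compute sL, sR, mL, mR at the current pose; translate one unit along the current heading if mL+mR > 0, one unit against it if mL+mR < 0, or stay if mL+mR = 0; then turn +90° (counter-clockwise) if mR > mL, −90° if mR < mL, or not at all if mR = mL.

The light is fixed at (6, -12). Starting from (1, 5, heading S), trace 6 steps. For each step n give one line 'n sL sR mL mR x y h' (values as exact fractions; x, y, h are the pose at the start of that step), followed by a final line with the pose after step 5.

n=0: pose=(1,5,S); sL=20/39, sR=60/137; mL=-10/39, mR=-200/5343; mL+mR=-1570/5343 → advance -1; mR−mL=30/137 → turn +1·90°
n=1: pose=(1,6,E); sL=120/409, sR=24/53; mL=-60/409, mR=1728/21677; mL+mR=-1452/21677 → advance -1; mR−mL=12/53 → turn +1·90°
n=2: pose=(0,6,N); sL=15/58, sR=15/52; mL=-15/116, mR=45/3016; mL+mR=-345/3016 → advance -1; mR−mL=15/104 → turn +1·90°
n=3: pose=(0,5,W); sL=120/289, sR=24/85; mL=-60/289, mR=-96/1445; mL+mR=-396/1445 → advance -1; mR−mL=12/85 → turn +1·90°
n=4: pose=(1,5,S); sL=20/39, sR=60/137; mL=-10/39, mR=-200/5343; mL+mR=-1570/5343 → advance -1; mR−mL=30/137 → turn +1·90°
n=5: pose=(1,6,E); sL=120/409, sR=24/53; mL=-60/409, mR=1728/21677; mL+mR=-1452/21677 → advance -1; mR−mL=12/53 → turn +1·90°

0 20/39 60/137 -10/39 -200/5343 1 5 S
1 120/409 24/53 -60/409 1728/21677 1 6 E
2 15/58 15/52 -15/116 45/3016 0 6 N
3 120/289 24/85 -60/289 -96/1445 0 5 W
4 20/39 60/137 -10/39 -200/5343 1 5 S
5 120/409 24/53 -60/409 1728/21677 1 6 E
final 0 6 N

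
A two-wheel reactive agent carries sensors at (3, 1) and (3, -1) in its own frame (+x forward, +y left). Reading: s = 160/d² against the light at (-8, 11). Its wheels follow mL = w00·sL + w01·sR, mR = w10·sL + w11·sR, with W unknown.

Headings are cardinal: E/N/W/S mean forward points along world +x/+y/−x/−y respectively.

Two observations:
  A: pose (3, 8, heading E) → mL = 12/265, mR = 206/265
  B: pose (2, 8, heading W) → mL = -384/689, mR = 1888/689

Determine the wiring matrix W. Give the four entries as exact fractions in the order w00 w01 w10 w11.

obs A: pose=(3,8,E) → sL=4/5, sR=40/53, mL=12/265, mR=206/265
obs B: pose=(2,8,W) → sL=32/13, sR=160/53, mL=-384/689, mR=1888/689
sensor matrix S = [[4/5, 40/53], [32/13, 160/53]]; det S = 384/689
solve [mL_A; mL_B] = S·[w00; w01] and [mR_A; mR_B] = S·[w10; w11]:
  w00 = 1, w01 = -1, w10 = 1/2, w11 = 1/2

1 -1 1/2 1/2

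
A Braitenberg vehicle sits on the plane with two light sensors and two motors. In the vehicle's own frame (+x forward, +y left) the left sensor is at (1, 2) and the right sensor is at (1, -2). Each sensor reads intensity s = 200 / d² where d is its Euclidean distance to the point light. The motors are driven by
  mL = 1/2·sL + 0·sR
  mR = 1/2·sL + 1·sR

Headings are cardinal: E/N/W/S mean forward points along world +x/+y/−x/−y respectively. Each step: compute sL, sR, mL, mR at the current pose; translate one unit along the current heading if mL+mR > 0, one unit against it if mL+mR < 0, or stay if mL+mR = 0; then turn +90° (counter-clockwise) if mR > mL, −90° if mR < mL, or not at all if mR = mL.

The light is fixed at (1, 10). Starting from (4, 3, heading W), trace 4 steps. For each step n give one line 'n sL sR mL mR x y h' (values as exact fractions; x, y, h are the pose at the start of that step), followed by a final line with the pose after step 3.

0 40/17 200/29 20/17 3980/493 4 3 W
1 5/2 25/8 5/4 35/8 3 3 S
2 40/9 200/109 20/9 3980/981 3 2 E
3 4 100/37 2 174/37 4 2 N
final 4 3 W

n=0: pose=(4,3,W); sL=40/17, sR=200/29; mL=20/17, mR=3980/493; mL+mR=4560/493 → advance +1; mR−mL=200/29 → turn +1·90°
n=1: pose=(3,3,S); sL=5/2, sR=25/8; mL=5/4, mR=35/8; mL+mR=45/8 → advance +1; mR−mL=25/8 → turn +1·90°
n=2: pose=(3,2,E); sL=40/9, sR=200/109; mL=20/9, mR=3980/981; mL+mR=6160/981 → advance +1; mR−mL=200/109 → turn +1·90°
n=3: pose=(4,2,N); sL=4, sR=100/37; mL=2, mR=174/37; mL+mR=248/37 → advance +1; mR−mL=100/37 → turn +1·90°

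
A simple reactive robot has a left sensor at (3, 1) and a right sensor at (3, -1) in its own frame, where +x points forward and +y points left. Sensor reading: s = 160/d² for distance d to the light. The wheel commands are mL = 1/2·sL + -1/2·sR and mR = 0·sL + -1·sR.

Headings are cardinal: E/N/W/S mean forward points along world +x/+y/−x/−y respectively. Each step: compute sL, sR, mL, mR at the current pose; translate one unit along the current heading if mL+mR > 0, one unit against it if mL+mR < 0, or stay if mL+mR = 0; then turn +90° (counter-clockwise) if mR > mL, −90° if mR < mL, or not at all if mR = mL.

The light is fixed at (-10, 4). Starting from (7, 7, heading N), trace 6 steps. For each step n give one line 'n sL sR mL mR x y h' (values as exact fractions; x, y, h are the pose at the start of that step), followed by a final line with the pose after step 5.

n=0: pose=(7,7,N); sL=40/73, sR=4/9; mL=34/657, mR=-4/9; mL+mR=-86/219 → advance -1; mR−mL=-326/657 → turn -1·90°
n=1: pose=(7,6,E); sL=160/409, sR=160/401; mL=-640/164009, mR=-160/401; mL+mR=-66080/164009 → advance -1; mR−mL=-64800/164009 → turn -1·90°
n=2: pose=(6,6,S); sL=16/29, sR=80/113; mL=-256/3277, mR=-80/113; mL+mR=-2576/3277 → advance -1; mR−mL=-2064/3277 → turn -1·90°
n=3: pose=(6,7,W); sL=160/173, sR=32/37; mL=192/6401, mR=-32/37; mL+mR=-5344/6401 → advance -1; mR−mL=-5728/6401 → turn -1·90°
n=4: pose=(7,7,N); sL=40/73, sR=4/9; mL=34/657, mR=-4/9; mL+mR=-86/219 → advance -1; mR−mL=-326/657 → turn -1·90°
n=5: pose=(7,6,E); sL=160/409, sR=160/401; mL=-640/164009, mR=-160/401; mL+mR=-66080/164009 → advance -1; mR−mL=-64800/164009 → turn -1·90°

0 40/73 4/9 34/657 -4/9 7 7 N
1 160/409 160/401 -640/164009 -160/401 7 6 E
2 16/29 80/113 -256/3277 -80/113 6 6 S
3 160/173 32/37 192/6401 -32/37 6 7 W
4 40/73 4/9 34/657 -4/9 7 7 N
5 160/409 160/401 -640/164009 -160/401 7 6 E
final 6 6 S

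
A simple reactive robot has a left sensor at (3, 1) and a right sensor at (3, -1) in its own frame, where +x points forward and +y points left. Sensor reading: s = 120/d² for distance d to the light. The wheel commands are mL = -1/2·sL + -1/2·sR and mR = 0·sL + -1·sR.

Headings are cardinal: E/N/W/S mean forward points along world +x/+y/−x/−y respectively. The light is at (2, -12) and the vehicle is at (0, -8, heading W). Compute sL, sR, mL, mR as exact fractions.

60/17 12/5 -252/85 -12/5

left sensor world pos  = (-3, -9); dL² = 34
right sensor world pos = (-3, -7); dR² = 50
sL = 120/34 = 60/17
sR = 120/50 = 12/5
mL = -1/2·sL + -1/2·sR = -252/85
mR = 0·sL + -1·sR = -12/5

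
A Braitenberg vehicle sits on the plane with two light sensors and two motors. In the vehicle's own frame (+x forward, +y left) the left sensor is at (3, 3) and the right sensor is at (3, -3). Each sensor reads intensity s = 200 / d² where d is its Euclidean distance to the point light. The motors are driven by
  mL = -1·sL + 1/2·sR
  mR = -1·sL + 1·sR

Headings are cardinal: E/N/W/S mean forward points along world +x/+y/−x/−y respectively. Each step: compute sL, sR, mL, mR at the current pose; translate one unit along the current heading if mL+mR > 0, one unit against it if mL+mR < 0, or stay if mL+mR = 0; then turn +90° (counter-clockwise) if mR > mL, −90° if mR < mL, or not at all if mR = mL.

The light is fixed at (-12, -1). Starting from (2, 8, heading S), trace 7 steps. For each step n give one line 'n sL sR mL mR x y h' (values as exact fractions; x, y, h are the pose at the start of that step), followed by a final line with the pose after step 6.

0 8/13 200/157 44/2041 1344/2041 2 8 S
1 20/41 100/157 -1090/6437 960/6437 2 7 E
2 200/221 200/377 -4100/6409 -2400/6409 1 7 N
3 50/29 1 -71/58 -21/29 1 6 W
4 40/61 200/137 620/8357 6720/8357 2 6 S
5 20/37 100/149 -1130/5513 720/5513 2 5 E
6 200/181 200/337 -49300/60997 -31200/60997 1 5 N
final 1 4 W

n=0: pose=(2,8,S); sL=8/13, sR=200/157; mL=44/2041, mR=1344/2041; mL+mR=1388/2041 → advance +1; mR−mL=100/157 → turn +1·90°
n=1: pose=(2,7,E); sL=20/41, sR=100/157; mL=-1090/6437, mR=960/6437; mL+mR=-130/6437 → advance -1; mR−mL=50/157 → turn +1·90°
n=2: pose=(1,7,N); sL=200/221, sR=200/377; mL=-4100/6409, mR=-2400/6409; mL+mR=-500/493 → advance -1; mR−mL=100/377 → turn +1·90°
n=3: pose=(1,6,W); sL=50/29, sR=1; mL=-71/58, mR=-21/29; mL+mR=-113/58 → advance -1; mR−mL=1/2 → turn +1·90°
n=4: pose=(2,6,S); sL=40/61, sR=200/137; mL=620/8357, mR=6720/8357; mL+mR=7340/8357 → advance +1; mR−mL=100/137 → turn +1·90°
n=5: pose=(2,5,E); sL=20/37, sR=100/149; mL=-1130/5513, mR=720/5513; mL+mR=-410/5513 → advance -1; mR−mL=50/149 → turn +1·90°
n=6: pose=(1,5,N); sL=200/181, sR=200/337; mL=-49300/60997, mR=-31200/60997; mL+mR=-80500/60997 → advance -1; mR−mL=100/337 → turn +1·90°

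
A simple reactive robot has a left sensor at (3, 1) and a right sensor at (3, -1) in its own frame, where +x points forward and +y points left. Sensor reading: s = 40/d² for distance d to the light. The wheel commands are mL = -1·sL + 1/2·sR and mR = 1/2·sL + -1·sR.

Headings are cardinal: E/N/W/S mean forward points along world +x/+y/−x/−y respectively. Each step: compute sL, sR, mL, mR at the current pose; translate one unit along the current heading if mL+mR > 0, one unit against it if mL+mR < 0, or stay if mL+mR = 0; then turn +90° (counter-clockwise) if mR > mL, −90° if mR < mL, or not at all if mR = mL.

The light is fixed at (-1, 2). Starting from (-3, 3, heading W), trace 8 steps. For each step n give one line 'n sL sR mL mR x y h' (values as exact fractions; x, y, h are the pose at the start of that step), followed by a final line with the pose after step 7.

n=0: pose=(-3,3,W); sL=8/5, sR=40/29; mL=-132/145, mR=-84/145; mL+mR=-216/145 → advance -1; mR−mL=48/145 → turn +1·90°
n=1: pose=(-2,3,S); sL=10, sR=5; mL=-15/2, mR=0; mL+mR=-15/2 → advance -1; mR−mL=15/2 → turn +1·90°
n=2: pose=(-2,4,E); sL=40/13, sR=8; mL=12/13, mR=-84/13; mL+mR=-72/13 → advance -1; mR−mL=-96/13 → turn -1·90°
n=3: pose=(-3,4,S); sL=20, sR=4; mL=-18, mR=6; mL+mR=-12 → advance -1; mR−mL=24 → turn +1·90°
n=4: pose=(-3,5,E); sL=40/17, sR=8; mL=28/17, mR=-116/17; mL+mR=-88/17 → advance -1; mR−mL=-144/17 → turn -1·90°
n=5: pose=(-4,5,S); sL=10, sR=5/2; mL=-35/4, mR=5/2; mL+mR=-25/4 → advance -1; mR−mL=45/4 → turn +1·90°
n=6: pose=(-4,6,E); sL=8/5, sR=40/9; mL=28/45, mR=-164/45; mL+mR=-136/45 → advance -1; mR−mL=-64/15 → turn -1·90°
n=7: pose=(-5,6,S); sL=4, sR=20/13; mL=-42/13, mR=6/13; mL+mR=-36/13 → advance -1; mR−mL=48/13 → turn +1·90°

0 8/5 40/29 -132/145 -84/145 -3 3 W
1 10 5 -15/2 0 -2 3 S
2 40/13 8 12/13 -84/13 -2 4 E
3 20 4 -18 6 -3 4 S
4 40/17 8 28/17 -116/17 -3 5 E
5 10 5/2 -35/4 5/2 -4 5 S
6 8/5 40/9 28/45 -164/45 -4 6 E
7 4 20/13 -42/13 6/13 -5 6 S
final -5 7 E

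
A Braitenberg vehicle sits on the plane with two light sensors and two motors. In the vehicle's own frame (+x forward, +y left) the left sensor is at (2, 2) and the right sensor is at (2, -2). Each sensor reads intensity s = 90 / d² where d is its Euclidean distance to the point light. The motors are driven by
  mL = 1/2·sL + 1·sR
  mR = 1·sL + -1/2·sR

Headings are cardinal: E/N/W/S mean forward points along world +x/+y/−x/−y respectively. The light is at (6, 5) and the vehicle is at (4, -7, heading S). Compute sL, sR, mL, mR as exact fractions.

left sensor world pos  = (6, -9); dL² = 196
right sensor world pos = (2, -9); dR² = 212
sL = 90/196 = 45/98
sR = 90/212 = 45/106
mL = 1/2·sL + 1·sR = 6795/10388
mR = 1·sL + -1/2·sR = 2565/10388

45/98 45/106 6795/10388 2565/10388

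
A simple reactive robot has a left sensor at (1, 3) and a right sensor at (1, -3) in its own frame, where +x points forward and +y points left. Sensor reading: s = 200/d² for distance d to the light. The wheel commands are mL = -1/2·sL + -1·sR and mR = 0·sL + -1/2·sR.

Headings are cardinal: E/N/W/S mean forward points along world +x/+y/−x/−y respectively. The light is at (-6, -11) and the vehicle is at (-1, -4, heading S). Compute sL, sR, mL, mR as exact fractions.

2 5 -6 -5/2

left sensor world pos  = (2, -5); dL² = 100
right sensor world pos = (-4, -5); dR² = 40
sL = 200/100 = 2
sR = 200/40 = 5
mL = -1/2·sL + -1·sR = -6
mR = 0·sL + -1/2·sR = -5/2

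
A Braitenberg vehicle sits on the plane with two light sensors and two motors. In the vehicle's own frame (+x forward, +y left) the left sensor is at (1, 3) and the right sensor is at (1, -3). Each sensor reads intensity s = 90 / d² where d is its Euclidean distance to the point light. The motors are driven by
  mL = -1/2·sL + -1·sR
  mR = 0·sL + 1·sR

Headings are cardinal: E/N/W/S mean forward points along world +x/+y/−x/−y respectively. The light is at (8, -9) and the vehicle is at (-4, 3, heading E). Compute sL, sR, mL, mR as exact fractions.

left sensor world pos  = (-3, 6); dL² = 346
right sensor world pos = (-3, 0); dR² = 202
sL = 90/346 = 45/173
sR = 90/202 = 45/101
mL = -1/2·sL + -1·sR = -20115/34946
mR = 0·sL + 1·sR = 45/101

45/173 45/101 -20115/34946 45/101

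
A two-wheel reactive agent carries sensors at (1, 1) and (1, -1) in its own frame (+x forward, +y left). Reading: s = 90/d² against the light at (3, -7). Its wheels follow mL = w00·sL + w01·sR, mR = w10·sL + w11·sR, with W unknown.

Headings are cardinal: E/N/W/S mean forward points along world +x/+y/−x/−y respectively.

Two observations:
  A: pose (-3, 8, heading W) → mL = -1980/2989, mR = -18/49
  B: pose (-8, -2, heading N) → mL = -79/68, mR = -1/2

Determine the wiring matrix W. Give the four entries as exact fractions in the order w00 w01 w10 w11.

-1 -1 -1 0

obs A: pose=(-3,8,W) → sL=18/49, sR=18/61, mL=-1980/2989, mR=-18/49
obs B: pose=(-8,-2,N) → sL=1/2, sR=45/68, mL=-79/68, mR=-1/2
sensor matrix S = [[18/49, 18/61], [1/2, 45/68]]; det S = 9711/101626
solve [mL_A; mL_B] = S·[w00; w01] and [mR_A; mR_B] = S·[w10; w11]:
  w00 = -1, w01 = -1, w10 = -1, w11 = 0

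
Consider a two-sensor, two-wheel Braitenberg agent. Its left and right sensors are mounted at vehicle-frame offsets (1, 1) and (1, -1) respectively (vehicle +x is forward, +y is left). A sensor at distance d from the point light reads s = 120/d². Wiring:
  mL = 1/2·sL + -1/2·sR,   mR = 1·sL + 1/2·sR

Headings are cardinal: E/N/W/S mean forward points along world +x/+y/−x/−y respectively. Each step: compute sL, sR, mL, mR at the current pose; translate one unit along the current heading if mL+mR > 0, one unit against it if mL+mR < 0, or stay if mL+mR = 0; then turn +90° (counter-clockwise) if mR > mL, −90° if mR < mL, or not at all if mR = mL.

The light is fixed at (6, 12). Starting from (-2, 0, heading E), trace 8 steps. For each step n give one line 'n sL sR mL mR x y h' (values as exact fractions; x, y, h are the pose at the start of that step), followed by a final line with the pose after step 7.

0 12/17 60/109 144/1853 1818/1853 -2 0 E
1 24/37 120/157 -336/5809 5988/5809 -1 0 N
2 15/26 30/41 -165/2132 1005/1066 -1 1 W
3 120/193 8/15 128/2895 2572/2895 -2 1 S
4 12/17 60/109 144/1853 1818/1853 -2 0 E
5 24/37 120/157 -336/5809 5988/5809 -1 0 N
6 15/26 30/41 -165/2132 1005/1066 -1 1 W
7 120/193 8/15 128/2895 2572/2895 -2 1 S
final -2 0 E

n=0: pose=(-2,0,E); sL=12/17, sR=60/109; mL=144/1853, mR=1818/1853; mL+mR=18/17 → advance +1; mR−mL=1674/1853 → turn +1·90°
n=1: pose=(-1,0,N); sL=24/37, sR=120/157; mL=-336/5809, mR=5988/5809; mL+mR=36/37 → advance +1; mR−mL=6324/5809 → turn +1·90°
n=2: pose=(-1,1,W); sL=15/26, sR=30/41; mL=-165/2132, mR=1005/1066; mL+mR=45/52 → advance +1; mR−mL=2175/2132 → turn +1·90°
n=3: pose=(-2,1,S); sL=120/193, sR=8/15; mL=128/2895, mR=2572/2895; mL+mR=180/193 → advance +1; mR−mL=2444/2895 → turn +1·90°
n=4: pose=(-2,0,E); sL=12/17, sR=60/109; mL=144/1853, mR=1818/1853; mL+mR=18/17 → advance +1; mR−mL=1674/1853 → turn +1·90°
n=5: pose=(-1,0,N); sL=24/37, sR=120/157; mL=-336/5809, mR=5988/5809; mL+mR=36/37 → advance +1; mR−mL=6324/5809 → turn +1·90°
n=6: pose=(-1,1,W); sL=15/26, sR=30/41; mL=-165/2132, mR=1005/1066; mL+mR=45/52 → advance +1; mR−mL=2175/2132 → turn +1·90°
n=7: pose=(-2,1,S); sL=120/193, sR=8/15; mL=128/2895, mR=2572/2895; mL+mR=180/193 → advance +1; mR−mL=2444/2895 → turn +1·90°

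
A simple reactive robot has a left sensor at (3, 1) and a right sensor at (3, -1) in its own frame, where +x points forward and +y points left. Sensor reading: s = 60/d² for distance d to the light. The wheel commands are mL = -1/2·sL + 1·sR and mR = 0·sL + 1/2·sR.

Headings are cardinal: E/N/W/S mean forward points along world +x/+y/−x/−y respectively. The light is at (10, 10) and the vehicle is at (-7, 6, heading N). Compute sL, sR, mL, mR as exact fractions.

left sensor world pos  = (-8, 9); dL² = 325
right sensor world pos = (-6, 9); dR² = 257
sL = 60/325 = 12/65
sR = 60/257 = 60/257
mL = -1/2·sL + 1·sR = 2358/16705
mR = 0·sL + 1/2·sR = 30/257

12/65 60/257 2358/16705 30/257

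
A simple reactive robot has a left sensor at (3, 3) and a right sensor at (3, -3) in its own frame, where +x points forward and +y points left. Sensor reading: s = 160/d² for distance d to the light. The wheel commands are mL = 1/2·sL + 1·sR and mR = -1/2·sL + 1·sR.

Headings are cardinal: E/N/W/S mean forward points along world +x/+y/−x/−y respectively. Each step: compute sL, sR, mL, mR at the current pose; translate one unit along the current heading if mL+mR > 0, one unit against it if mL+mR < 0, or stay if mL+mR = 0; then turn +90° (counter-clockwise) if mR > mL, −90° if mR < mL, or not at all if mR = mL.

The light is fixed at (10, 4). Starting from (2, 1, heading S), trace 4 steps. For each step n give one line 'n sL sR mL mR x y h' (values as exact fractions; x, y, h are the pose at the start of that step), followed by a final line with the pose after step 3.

0 160/61 160/157 22320/9577 -2800/9577 2 1 S
1 16/17 80/61 1848/1037 872/1037 2 0 W
2 32/29 160/37 5232/1073 4048/1073 1 0 N
3 40/9 20/9 40/9 0 1 1 E
final 2 1 S

n=0: pose=(2,1,S); sL=160/61, sR=160/157; mL=22320/9577, mR=-2800/9577; mL+mR=320/157 → advance +1; mR−mL=-160/61 → turn -1·90°
n=1: pose=(2,0,W); sL=16/17, sR=80/61; mL=1848/1037, mR=872/1037; mL+mR=160/61 → advance +1; mR−mL=-16/17 → turn -1·90°
n=2: pose=(1,0,N); sL=32/29, sR=160/37; mL=5232/1073, mR=4048/1073; mL+mR=320/37 → advance +1; mR−mL=-32/29 → turn -1·90°
n=3: pose=(1,1,E); sL=40/9, sR=20/9; mL=40/9, mR=0; mL+mR=40/9 → advance +1; mR−mL=-40/9 → turn -1·90°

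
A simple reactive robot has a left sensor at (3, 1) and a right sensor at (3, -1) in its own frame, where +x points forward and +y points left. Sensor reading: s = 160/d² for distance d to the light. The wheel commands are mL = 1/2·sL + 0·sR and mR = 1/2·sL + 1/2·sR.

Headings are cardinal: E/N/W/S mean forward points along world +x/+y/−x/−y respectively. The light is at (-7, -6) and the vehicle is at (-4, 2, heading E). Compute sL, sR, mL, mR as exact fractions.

left sensor world pos  = (-1, 3); dL² = 117
right sensor world pos = (-1, 1); dR² = 85
sL = 160/117 = 160/117
sR = 160/85 = 32/17
mL = 1/2·sL + 0·sR = 80/117
mR = 1/2·sL + 1/2·sR = 3232/1989

160/117 32/17 80/117 3232/1989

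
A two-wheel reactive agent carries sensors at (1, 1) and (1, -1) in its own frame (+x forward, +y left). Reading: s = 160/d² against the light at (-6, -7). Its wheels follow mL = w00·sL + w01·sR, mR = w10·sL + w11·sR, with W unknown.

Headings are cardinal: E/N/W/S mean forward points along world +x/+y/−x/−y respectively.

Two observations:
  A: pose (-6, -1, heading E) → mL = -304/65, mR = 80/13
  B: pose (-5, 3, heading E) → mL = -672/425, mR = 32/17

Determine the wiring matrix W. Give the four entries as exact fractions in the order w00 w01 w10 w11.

-1/2 -1/2 0 1

obs A: pose=(-6,-1,E) → sL=16/5, sR=80/13, mL=-304/65, mR=80/13
obs B: pose=(-5,3,E) → sL=32/25, sR=32/17, mL=-672/425, mR=32/17
sensor matrix S = [[16/5, 80/13], [32/25, 32/17]]; det S = -2048/1105
solve [mL_A; mL_B] = S·[w00; w01] and [mR_A; mR_B] = S·[w10; w11]:
  w00 = -1/2, w01 = -1/2, w10 = 0, w11 = 1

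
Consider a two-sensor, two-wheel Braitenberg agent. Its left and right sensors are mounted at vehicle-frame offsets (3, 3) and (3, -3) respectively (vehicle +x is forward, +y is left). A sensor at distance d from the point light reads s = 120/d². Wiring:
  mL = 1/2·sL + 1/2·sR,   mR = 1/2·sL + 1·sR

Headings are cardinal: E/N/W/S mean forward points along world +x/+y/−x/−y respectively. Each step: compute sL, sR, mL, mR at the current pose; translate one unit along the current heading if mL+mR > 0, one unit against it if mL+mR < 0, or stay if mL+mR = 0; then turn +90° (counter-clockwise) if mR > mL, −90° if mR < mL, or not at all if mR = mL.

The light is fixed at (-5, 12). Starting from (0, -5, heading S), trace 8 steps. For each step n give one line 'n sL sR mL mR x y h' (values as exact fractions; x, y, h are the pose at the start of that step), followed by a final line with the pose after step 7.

n=0: pose=(0,-5,S); sL=15/58, sR=30/101; mL=3255/11716, mR=4995/11716; mL+mR=4125/5858 → advance +1; mR−mL=15/101 → turn +1·90°
n=1: pose=(0,-6,E); sL=120/289, sR=24/101; mL=9528/29189, mR=12996/29189; mL+mR=22524/29189 → advance +1; mR−mL=12/101 → turn +1·90°
n=2: pose=(1,-6,N); sL=20/39, sR=20/51; mL=100/221, mR=430/663; mL+mR=730/663 → advance +1; mR−mL=10/51 → turn +1·90°
n=3: pose=(1,-5,W); sL=120/409, sR=24/41; mL=7368/16769, mR=12276/16769; mL+mR=19644/16769 → advance +1; mR−mL=12/41 → turn +1·90°
n=4: pose=(0,-5,S); sL=15/58, sR=30/101; mL=3255/11716, mR=4995/11716; mL+mR=4125/5858 → advance +1; mR−mL=15/101 → turn +1·90°
n=5: pose=(0,-6,E); sL=120/289, sR=24/101; mL=9528/29189, mR=12996/29189; mL+mR=22524/29189 → advance +1; mR−mL=12/101 → turn +1·90°
n=6: pose=(1,-6,N); sL=20/39, sR=20/51; mL=100/221, mR=430/663; mL+mR=730/663 → advance +1; mR−mL=10/51 → turn +1·90°
n=7: pose=(1,-5,W); sL=120/409, sR=24/41; mL=7368/16769, mR=12276/16769; mL+mR=19644/16769 → advance +1; mR−mL=12/41 → turn +1·90°

0 15/58 30/101 3255/11716 4995/11716 0 -5 S
1 120/289 24/101 9528/29189 12996/29189 0 -6 E
2 20/39 20/51 100/221 430/663 1 -6 N
3 120/409 24/41 7368/16769 12276/16769 1 -5 W
4 15/58 30/101 3255/11716 4995/11716 0 -5 S
5 120/289 24/101 9528/29189 12996/29189 0 -6 E
6 20/39 20/51 100/221 430/663 1 -6 N
7 120/409 24/41 7368/16769 12276/16769 1 -5 W
final 0 -5 S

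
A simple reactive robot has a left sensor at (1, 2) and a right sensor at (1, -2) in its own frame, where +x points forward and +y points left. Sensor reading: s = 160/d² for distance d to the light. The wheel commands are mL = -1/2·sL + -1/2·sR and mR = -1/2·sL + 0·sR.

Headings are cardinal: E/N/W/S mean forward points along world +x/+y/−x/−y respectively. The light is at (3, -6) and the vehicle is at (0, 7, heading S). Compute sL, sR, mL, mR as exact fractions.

32/29 160/169 -5024/4901 -16/29

left sensor world pos  = (2, 6); dL² = 145
right sensor world pos = (-2, 6); dR² = 169
sL = 160/145 = 32/29
sR = 160/169 = 160/169
mL = -1/2·sL + -1/2·sR = -5024/4901
mR = -1/2·sL + 0·sR = -16/29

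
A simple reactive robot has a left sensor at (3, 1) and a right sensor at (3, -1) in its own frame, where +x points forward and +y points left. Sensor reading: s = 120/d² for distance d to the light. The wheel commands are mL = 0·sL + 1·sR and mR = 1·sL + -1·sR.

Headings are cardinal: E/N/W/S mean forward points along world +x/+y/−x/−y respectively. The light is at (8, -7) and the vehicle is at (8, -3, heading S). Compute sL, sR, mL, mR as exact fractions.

left sensor world pos  = (9, -6); dL² = 2
right sensor world pos = (7, -6); dR² = 2
sL = 120/2 = 60
sR = 120/2 = 60
mL = 0·sL + 1·sR = 60
mR = 1·sL + -1·sR = 0

60 60 60 0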